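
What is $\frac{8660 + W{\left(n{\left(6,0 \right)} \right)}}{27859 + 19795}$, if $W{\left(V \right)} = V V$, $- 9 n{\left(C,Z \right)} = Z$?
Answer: $\frac{4330}{23827} \approx 0.18173$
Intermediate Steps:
$n{\left(C,Z \right)} = - \frac{Z}{9}$
$W{\left(V \right)} = V^{2}$
$\frac{8660 + W{\left(n{\left(6,0 \right)} \right)}}{27859 + 19795} = \frac{8660 + \left(\left(- \frac{1}{9}\right) 0\right)^{2}}{27859 + 19795} = \frac{8660 + 0^{2}}{47654} = \left(8660 + 0\right) \frac{1}{47654} = 8660 \cdot \frac{1}{47654} = \frac{4330}{23827}$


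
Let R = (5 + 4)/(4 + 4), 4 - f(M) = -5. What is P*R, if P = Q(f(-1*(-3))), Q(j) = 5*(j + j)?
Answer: 405/4 ≈ 101.25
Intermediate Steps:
f(M) = 9 (f(M) = 4 - 1*(-5) = 4 + 5 = 9)
R = 9/8 ≈ 1.1250
Q(j) = 10*j (Q(j) = 5*(2*j) = 10*j)
P = 90 (P = 10*9 = 90)
P*R = 90*(9/8) = 405/4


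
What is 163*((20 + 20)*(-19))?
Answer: -123880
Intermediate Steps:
163*((20 + 20)*(-19)) = 163*(40*(-19)) = 163*(-760) = -123880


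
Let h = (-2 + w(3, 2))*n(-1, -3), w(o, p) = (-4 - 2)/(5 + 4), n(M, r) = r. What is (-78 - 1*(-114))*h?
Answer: 288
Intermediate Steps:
w(o, p) = -2/3 (w(o, p) = -6/9 = -6*1/9 = -2/3)
h = 8 (h = (-2 - 2/3)*(-3) = -8/3*(-3) = 8)
(-78 - 1*(-114))*h = (-78 - 1*(-114))*8 = (-78 + 114)*8 = 36*8 = 288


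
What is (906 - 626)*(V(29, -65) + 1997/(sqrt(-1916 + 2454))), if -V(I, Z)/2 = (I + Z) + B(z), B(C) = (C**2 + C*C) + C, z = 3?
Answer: 8400 + 279580*sqrt(538)/269 ≈ 32507.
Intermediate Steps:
B(C) = C + 2*C**2 (B(C) = (C**2 + C**2) + C = 2*C**2 + C = C + 2*C**2)
V(I, Z) = -42 - 2*I - 2*Z (V(I, Z) = -2*((I + Z) + 3*(1 + 2*3)) = -2*((I + Z) + 3*(1 + 6)) = -2*((I + Z) + 3*7) = -2*((I + Z) + 21) = -2*(21 + I + Z) = -42 - 2*I - 2*Z)
(906 - 626)*(V(29, -65) + 1997/(sqrt(-1916 + 2454))) = (906 - 626)*((-42 - 2*29 - 2*(-65)) + 1997/(sqrt(-1916 + 2454))) = 280*((-42 - 58 + 130) + 1997/(sqrt(538))) = 280*(30 + 1997*(sqrt(538)/538)) = 280*(30 + 1997*sqrt(538)/538) = 8400 + 279580*sqrt(538)/269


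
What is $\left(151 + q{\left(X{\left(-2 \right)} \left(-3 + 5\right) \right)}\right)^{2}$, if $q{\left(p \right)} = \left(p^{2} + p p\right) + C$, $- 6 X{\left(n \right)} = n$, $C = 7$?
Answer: $\frac{2044900}{81} \approx 25246.0$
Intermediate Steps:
$X{\left(n \right)} = - \frac{n}{6}$
$q{\left(p \right)} = 7 + 2 p^{2}$ ($q{\left(p \right)} = \left(p^{2} + p p\right) + 7 = \left(p^{2} + p^{2}\right) + 7 = 2 p^{2} + 7 = 7 + 2 p^{2}$)
$\left(151 + q{\left(X{\left(-2 \right)} \left(-3 + 5\right) \right)}\right)^{2} = \left(151 + \left(7 + 2 \left(\left(- \frac{1}{6}\right) \left(-2\right) \left(-3 + 5\right)\right)^{2}\right)\right)^{2} = \left(151 + \left(7 + 2 \left(\frac{1}{3} \cdot 2\right)^{2}\right)\right)^{2} = \left(151 + \left(7 + 2 \left(\frac{2}{3}\right)^{2}\right)\right)^{2} = \left(151 + \left(7 + 2 \cdot \frac{4}{9}\right)\right)^{2} = \left(151 + \left(7 + \frac{8}{9}\right)\right)^{2} = \left(151 + \frac{71}{9}\right)^{2} = \left(\frac{1430}{9}\right)^{2} = \frac{2044900}{81}$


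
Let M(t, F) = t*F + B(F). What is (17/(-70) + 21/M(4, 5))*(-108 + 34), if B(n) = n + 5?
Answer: -1184/35 ≈ -33.829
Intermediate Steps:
B(n) = 5 + n
M(t, F) = 5 + F + F*t (M(t, F) = t*F + (5 + F) = F*t + (5 + F) = 5 + F + F*t)
(17/(-70) + 21/M(4, 5))*(-108 + 34) = (17/(-70) + 21/(5 + 5 + 5*4))*(-108 + 34) = (17*(-1/70) + 21/(5 + 5 + 20))*(-74) = (-17/70 + 21/30)*(-74) = (-17/70 + 21*(1/30))*(-74) = (-17/70 + 7/10)*(-74) = (16/35)*(-74) = -1184/35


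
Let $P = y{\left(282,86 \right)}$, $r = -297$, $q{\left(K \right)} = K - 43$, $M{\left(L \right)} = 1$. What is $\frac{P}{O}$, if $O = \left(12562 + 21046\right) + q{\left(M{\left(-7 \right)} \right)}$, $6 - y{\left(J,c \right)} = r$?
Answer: $\frac{303}{33566} \approx 0.009027$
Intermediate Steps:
$q{\left(K \right)} = -43 + K$
$y{\left(J,c \right)} = 303$ ($y{\left(J,c \right)} = 6 - -297 = 6 + 297 = 303$)
$P = 303$
$O = 33566$ ($O = \left(12562 + 21046\right) + \left(-43 + 1\right) = 33608 - 42 = 33566$)
$\frac{P}{O} = \frac{303}{33566}$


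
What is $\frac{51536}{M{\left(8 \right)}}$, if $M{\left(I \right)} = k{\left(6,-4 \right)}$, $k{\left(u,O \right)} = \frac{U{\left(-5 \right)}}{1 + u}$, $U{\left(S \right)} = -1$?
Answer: $-360752$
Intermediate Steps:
$k{\left(u,O \right)} = - \frac{1}{1 + u}$
$M{\left(I \right)} = - \frac{1}{7}$ ($M{\left(I \right)} = - \frac{1}{1 + 6} = - \frac{1}{7}$)
$\frac{51536}{M{\left(8 \right)}} = \frac{51536}{- \frac{1}{7}} = 51536 \left(-7\right) = -360752$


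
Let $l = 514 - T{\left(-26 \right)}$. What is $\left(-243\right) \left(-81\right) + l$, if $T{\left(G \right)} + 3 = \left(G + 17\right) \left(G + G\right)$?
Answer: $19732$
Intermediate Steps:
$T{\left(G \right)} = -3 + 2 G \left(17 + G\right)$ ($T{\left(G \right)} = -3 + \left(G + 17\right) \left(G + G\right) = -3 + \left(17 + G\right) 2 G = -3 + 2 G \left(17 + G\right)$)
$l = 49$ ($l = 514 - \left(-3 + 2 \left(-26\right)^{2} + 34 \left(-26\right)\right) = 514 - \left(-3 + 2 \cdot 676 - 884\right) = 514 - \left(-3 + 1352 - 884\right) = 514 - 465 = 49$)
$\left(-243\right) \left(-81\right) + l = \left(-243\right) \left(-81\right) + 49 = 19683 + 49 = 19732$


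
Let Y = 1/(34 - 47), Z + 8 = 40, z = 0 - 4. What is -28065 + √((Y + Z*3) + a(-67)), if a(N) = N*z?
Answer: -28065 + √61503/13 ≈ -28046.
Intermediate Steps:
z = -4
a(N) = -4*N (a(N) = N*(-4) = -4*N)
Z = 32 (Z = -8 + 40 = 32)
Y = -1/13 (Y = 1/(-13) = -1/13 ≈ -0.076923)
-28065 + √((Y + Z*3) + a(-67)) = -28065 + √((-1/13 + 32*3) - 4*(-67)) = -28065 + √((-1/13 + 96) + 268) = -28065 + √(1247/13 + 268) = -28065 + √(4731/13) = -28065 + √61503/13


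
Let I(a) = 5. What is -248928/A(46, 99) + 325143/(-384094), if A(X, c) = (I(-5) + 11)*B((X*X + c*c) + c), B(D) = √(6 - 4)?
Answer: -325143/384094 - 7779*√2 ≈ -11002.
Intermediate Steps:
B(D) = √2
A(X, c) = 16*√2 (A(X, c) = (5 + 11)*√2 = 16*√2)
-248928/A(46, 99) + 325143/(-384094) = -248928*√2/32 + 325143/(-384094) = -7779*√2 + 325143*(-1/384094) = -7779*√2 - 325143/384094 = -325143/384094 - 7779*√2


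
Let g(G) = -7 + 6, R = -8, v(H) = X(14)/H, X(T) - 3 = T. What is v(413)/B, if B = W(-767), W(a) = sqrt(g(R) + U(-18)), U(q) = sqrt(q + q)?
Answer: 17/(413*sqrt(-1 + 6*I)) ≈ 0.010788 - 0.012735*I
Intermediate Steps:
X(T) = 3 + T
v(H) = 17/H (v(H) = (3 + 14)/H = 17/H)
g(G) = -1
U(q) = sqrt(2)*sqrt(q) (U(q) = sqrt(2*q) = sqrt(2)*sqrt(q))
W(a) = sqrt(-1 + 6*I) (W(a) = sqrt(-1 + sqrt(2)*sqrt(-18)) = sqrt(-1 + sqrt(2)*(3*I*sqrt(2))) = sqrt(-1 + 6*I))
B = sqrt(-1 + 6*I) ≈ 1.5942 + 1.8819*I
v(413)/B = (17/413)/(sqrt(-1 + 6*I)) = (17*(1/413))/sqrt(-1 + 6*I) = 17/(413*sqrt(-1 + 6*I))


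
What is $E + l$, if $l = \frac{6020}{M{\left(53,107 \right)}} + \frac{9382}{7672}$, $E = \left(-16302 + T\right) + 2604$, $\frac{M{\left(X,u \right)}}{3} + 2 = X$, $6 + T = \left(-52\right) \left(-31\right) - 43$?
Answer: $- \frac{7098318137}{586908} \approx -12094.0$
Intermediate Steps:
$T = 1563$ ($T = -6 - -1569 = -6 + \left(1612 - 43\right) = -6 + 1569 = 1563$)
$M{\left(X,u \right)} = -6 + 3 X$
$E = -12135$ ($E = \left(-16302 + 1563\right) + 2604 = -14739 + 2604 = -12135$)
$l = \frac{23810443}{586908}$ ($l = \frac{6020}{-6 + 3 \cdot 53} + \frac{9382}{7672} = \frac{6020}{-6 + 159} + 9382 \cdot \frac{1}{7672} = \frac{6020}{153} + \frac{4691}{3836} = \frac{23810443}{586908} \approx 40.569$)
$E + l = -12135 + \frac{23810443}{586908} = - \frac{7098318137}{586908}$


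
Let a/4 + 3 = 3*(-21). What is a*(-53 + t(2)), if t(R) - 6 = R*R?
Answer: 11352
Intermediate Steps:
t(R) = 6 + R² (t(R) = 6 + R*R = 6 + R²)
a = -264 (a = -12 + 4*(3*(-21)) = -12 + 4*(-63) = -12 - 252 = -264)
a*(-53 + t(2)) = -264*(-53 + (6 + 2²)) = -264*(-53 + (6 + 4)) = -264*(-53 + 10) = -264*(-43) = 11352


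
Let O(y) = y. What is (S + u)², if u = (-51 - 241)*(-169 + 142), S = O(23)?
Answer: 62520649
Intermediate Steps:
S = 23
u = 7884 (u = -292*(-27) = 7884)
(S + u)² = (23 + 7884)² = 7907² = 62520649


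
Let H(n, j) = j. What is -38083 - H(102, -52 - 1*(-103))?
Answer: -38134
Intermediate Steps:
-38083 - H(102, -52 - 1*(-103)) = -38083 - (-52 - 1*(-103)) = -38083 - (-52 + 103) = -38083 - 1*51 = -38083 - 51 = -38134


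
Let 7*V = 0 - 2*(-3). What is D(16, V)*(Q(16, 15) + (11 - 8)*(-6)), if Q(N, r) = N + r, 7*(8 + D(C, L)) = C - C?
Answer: -104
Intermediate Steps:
V = 6/7 (V = (0 - 2*(-3))/7 = (0 + 6)/7 = (1/7)*6 = 6/7 ≈ 0.85714)
D(C, L) = -8 (D(C, L) = -8 + (C - C)/7 = -8 + (1/7)*0 = -8 + 0 = -8)
D(16, V)*(Q(16, 15) + (11 - 8)*(-6)) = -8*((16 + 15) + (11 - 8)*(-6)) = -8*(31 + 3*(-6)) = -8*(31 - 18) = -8*13 = -104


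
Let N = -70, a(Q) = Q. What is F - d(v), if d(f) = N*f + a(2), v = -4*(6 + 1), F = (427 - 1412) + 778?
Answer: -2169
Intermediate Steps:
F = -207 (F = -985 + 778 = -207)
v = -28 (v = -4*7 = -28)
d(f) = 2 - 70*f (d(f) = -70*f + 2 = 2 - 70*f)
F - d(v) = -207 - (2 - 70*(-28)) = -207 - (2 + 1960) = -207 - 1*1962 = -207 - 1962 = -2169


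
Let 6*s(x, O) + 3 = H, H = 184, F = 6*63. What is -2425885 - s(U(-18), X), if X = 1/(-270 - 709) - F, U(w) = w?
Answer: -14555491/6 ≈ -2.4259e+6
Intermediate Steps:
F = 378
X = -370063/979 (X = 1/(-270 - 709) - 1*378 = 1/(-979) - 378 = -1/979 - 378 = -370063/979 ≈ -378.00)
s(x, O) = 181/6 (s(x, O) = -½ + (⅙)*184 = -½ + 92/3 = 181/6)
-2425885 - s(U(-18), X) = -2425885 - 1*181/6 = -2425885 - 181/6 = -14555491/6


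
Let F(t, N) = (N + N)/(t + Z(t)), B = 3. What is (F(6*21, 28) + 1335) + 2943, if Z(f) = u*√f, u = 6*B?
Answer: 423494/99 + 4*√14/33 ≈ 4278.2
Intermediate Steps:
u = 18 (u = 6*3 = 18)
Z(f) = 18*√f
F(t, N) = 2*N/(t + 18*√t) (F(t, N) = (N + N)/(t + 18*√t) = (2*N)/(t + 18*√t) = 2*N/(t + 18*√t))
(F(6*21, 28) + 1335) + 2943 = (2*28/(6*21 + 18*√(6*21)) + 1335) + 2943 = (2*28/(126 + 18*√126) + 1335) + 2943 = (2*28/(126 + 18*(3*√14)) + 1335) + 2943 = (2*28/(126 + 54*√14) + 1335) + 2943 = (56/(126 + 54*√14) + 1335) + 2943 = (1335 + 56/(126 + 54*√14)) + 2943 = 4278 + 56/(126 + 54*√14)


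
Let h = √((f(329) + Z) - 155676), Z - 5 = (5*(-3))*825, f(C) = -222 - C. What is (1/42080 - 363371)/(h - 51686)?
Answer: 395156311340397/56210699500720 + 45871955037*I*√18733/112421399001440 ≈ 7.0299 + 0.055847*I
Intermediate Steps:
Z = -12370 (Z = 5 + (5*(-3))*825 = 5 - 15*825 = 5 - 12375 = -12370)
h = 3*I*√18733 (h = √(((-222 - 1*329) - 12370) - 155676) = √(((-222 - 329) - 12370) - 155676) = √((-551 - 12370) - 155676) = √(-12921 - 155676) = √(-168597) = 3*I*√18733 ≈ 410.61*I)
(1/42080 - 363371)/(h - 51686) = (1/42080 - 363371)/(3*I*√18733 - 51686) = (1/42080 - 363371)/(-51686 + 3*I*√18733) = -15290651679/(42080*(-51686 + 3*I*√18733))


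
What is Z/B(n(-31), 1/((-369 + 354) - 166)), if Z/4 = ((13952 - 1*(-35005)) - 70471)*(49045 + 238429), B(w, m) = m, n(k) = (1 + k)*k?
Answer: 4477734120464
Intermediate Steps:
n(k) = k*(1 + k)
Z = -24738862544 (Z = 4*(((13952 - 1*(-35005)) - 70471)*(49045 + 238429)) = 4*(((13952 + 35005) - 70471)*287474) = 4*((48957 - 70471)*287474) = 4*(-21514*287474) = 4*(-6184715636) = -24738862544)
Z/B(n(-31), 1/((-369 + 354) - 166)) = -24738862544/(1/((-369 + 354) - 166)) = -24738862544/(1/(-15 - 166)) = -24738862544/(1/(-181)) = -24738862544/(-1/181) = -24738862544*(-181) = 4477734120464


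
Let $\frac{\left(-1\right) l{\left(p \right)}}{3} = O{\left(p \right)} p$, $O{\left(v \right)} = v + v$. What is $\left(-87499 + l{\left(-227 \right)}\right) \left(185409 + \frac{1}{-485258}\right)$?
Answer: $- \frac{35689146024266633}{485258} \approx -7.3547 \cdot 10^{10}$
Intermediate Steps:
$O{\left(v \right)} = 2 v$
$l{\left(p \right)} = - 6 p^{2}$ ($l{\left(p \right)} = - 3 \cdot 2 p p = - 3 \cdot 2 p^{2} = - 6 p^{2}$)
$\left(-87499 + l{\left(-227 \right)}\right) \left(185409 + \frac{1}{-485258}\right) = \left(-87499 - 6 \left(-227\right)^{2}\right) \left(185409 + \frac{1}{-485258}\right) = \left(-87499 - 309174\right) \left(185409 - \frac{1}{485258}\right) = \left(-87499 - 309174\right) \frac{89971200521}{485258} = \left(-396673\right) \frac{89971200521}{485258} = - \frac{35689146024266633}{485258}$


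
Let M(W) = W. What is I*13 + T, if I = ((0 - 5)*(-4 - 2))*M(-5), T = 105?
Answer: -1845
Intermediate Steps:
I = -150 (I = ((0 - 5)*(-4 - 2))*(-5) = -5*(-6)*(-5) = 30*(-5) = -150)
I*13 + T = -150*13 + 105 = -1950 + 105 = -1845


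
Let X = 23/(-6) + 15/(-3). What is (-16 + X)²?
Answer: 22201/36 ≈ 616.69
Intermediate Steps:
X = -53/6 (X = 23*(-⅙) + 15*(-⅓) = -23/6 - 5 = -53/6 ≈ -8.8333)
(-16 + X)² = (-16 - 53/6)² = (-149/6)² = 22201/36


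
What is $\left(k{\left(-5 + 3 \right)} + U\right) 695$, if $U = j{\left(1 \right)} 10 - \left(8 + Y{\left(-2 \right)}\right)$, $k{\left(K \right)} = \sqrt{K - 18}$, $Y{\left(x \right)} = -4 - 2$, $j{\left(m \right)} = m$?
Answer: $5560 + 1390 i \sqrt{5} \approx 5560.0 + 3108.1 i$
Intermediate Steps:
$Y{\left(x \right)} = -6$
$k{\left(K \right)} = \sqrt{-18 + K}$
$U = 8$ ($U = 1 \cdot 10 - 2 = 10 + \left(-8 + 6\right) = 10 - 2 = 8$)
$\left(k{\left(-5 + 3 \right)} + U\right) 695 = \left(\sqrt{-18 + \left(-5 + 3\right)} + 8\right) 695 = \left(\sqrt{-18 - 2} + 8\right) 695 = \left(\sqrt{-20} + 8\right) 695 = \left(2 i \sqrt{5} + 8\right) 695 = \left(8 + 2 i \sqrt{5}\right) 695 = 5560 + 1390 i \sqrt{5}$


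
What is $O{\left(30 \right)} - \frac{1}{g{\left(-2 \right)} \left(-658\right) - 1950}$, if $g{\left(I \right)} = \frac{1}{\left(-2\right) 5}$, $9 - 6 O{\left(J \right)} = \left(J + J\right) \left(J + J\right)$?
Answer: $- \frac{11276927}{18842} \approx -598.5$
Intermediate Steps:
$O{\left(J \right)} = \frac{3}{2} - \frac{2 J^{2}}{3}$ ($O{\left(J \right)} = \frac{3}{2} - \frac{\left(J + J\right) \left(J + J\right)}{6} = \frac{3}{2} - \frac{2 J 2 J}{6} = \frac{3}{2} - \frac{4 J^{2}}{6} = \frac{3}{2} - \frac{2 J^{2}}{3}$)
$g{\left(I \right)} = - \frac{1}{10}$ ($g{\left(I \right)} = \frac{1}{-10} = - \frac{1}{10}$)
$O{\left(30 \right)} - \frac{1}{g{\left(-2 \right)} \left(-658\right) - 1950} = \left(\frac{3}{2} - \frac{2 \cdot 30^{2}}{3}\right) - \frac{1}{\left(- \frac{1}{10}\right) \left(-658\right) - 1950} = \left(\frac{3}{2} - 600\right) - \frac{1}{\frac{329}{5} - 1950} = \left(\frac{3}{2} - 600\right) - \frac{1}{- \frac{9421}{5}} = - \frac{1197}{2} - - \frac{5}{9421} = - \frac{1197}{2} + \frac{5}{9421} = - \frac{11276927}{18842}$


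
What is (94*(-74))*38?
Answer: -264328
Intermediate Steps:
(94*(-74))*38 = -6956*38 = -264328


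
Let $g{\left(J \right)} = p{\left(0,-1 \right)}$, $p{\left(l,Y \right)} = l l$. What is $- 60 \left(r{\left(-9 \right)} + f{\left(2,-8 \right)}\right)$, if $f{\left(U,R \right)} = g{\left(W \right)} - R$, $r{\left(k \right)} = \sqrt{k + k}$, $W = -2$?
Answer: $-480 - 180 i \sqrt{2} \approx -480.0 - 254.56 i$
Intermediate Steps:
$p{\left(l,Y \right)} = l^{2}$
$r{\left(k \right)} = \sqrt{2} \sqrt{k}$ ($r{\left(k \right)} = \sqrt{2 k} = \sqrt{2} \sqrt{k}$)
$g{\left(J \right)} = 0$ ($g{\left(J \right)} = 0^{2} = 0$)
$f{\left(U,R \right)} = - R$ ($f{\left(U,R \right)} = 0 - R = - R$)
$- 60 \left(r{\left(-9 \right)} + f{\left(2,-8 \right)}\right) = - 60 \left(\sqrt{2} \sqrt{-9} - -8\right) = - 60 \left(\sqrt{2} \cdot 3 i + 8\right) = - 60 \left(3 i \sqrt{2} + 8\right) = - 60 \left(8 + 3 i \sqrt{2}\right) = -480 - 180 i \sqrt{2}$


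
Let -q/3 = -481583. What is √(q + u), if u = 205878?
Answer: 3*√183403 ≈ 1284.8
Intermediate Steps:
q = 1444749 (q = -3*(-481583) = 1444749)
√(q + u) = √(1444749 + 205878) = √1650627 = 3*√183403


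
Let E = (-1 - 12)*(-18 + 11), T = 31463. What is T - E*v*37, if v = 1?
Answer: 28096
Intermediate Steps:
E = 91 (E = -13*(-7) = 91)
T - E*v*37 = 31463 - 91*1*37 = 31463 - 91*37 = 31463 - 1*3367 = 31463 - 3367 = 28096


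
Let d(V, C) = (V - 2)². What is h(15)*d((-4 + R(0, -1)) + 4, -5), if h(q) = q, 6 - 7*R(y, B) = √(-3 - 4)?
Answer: 855/49 + 240*I*√7/49 ≈ 17.449 + 12.959*I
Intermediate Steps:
R(y, B) = 6/7 - I*√7/7 (R(y, B) = 6/7 - √(-3 - 4)/7 = 6/7 - I*√7/7)
d(V, C) = (-2 + V)²
h(15)*d((-4 + R(0, -1)) + 4, -5) = 15*(-2 + ((-4 + (6/7 - I*√7/7)) + 4))² = 15*(-2 + ((-22/7 - I*√7/7) + 4))² = 15*(-2 + (6/7 - I*√7/7))² = 15*(-8/7 - I*√7/7)²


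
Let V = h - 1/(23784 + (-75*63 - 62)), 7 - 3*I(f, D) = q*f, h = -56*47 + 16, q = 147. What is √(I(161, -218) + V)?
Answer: I*√281920572609/5181 ≈ 102.48*I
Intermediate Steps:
h = -2616 (h = -2632 + 16 = -2616)
I(f, D) = 7/3 - 49*f
V = -49696153/18997 (V = -2616 - 1/(23784 + (-75*63 - 62)) = -2616 - 1/(23784 + (-4725 - 62)) = -2616 - 1/(23784 - 4787) = -2616 - 1/18997 = -49696153/18997 ≈ -2616.0)
√(I(161, -218) + V) = √((7/3 - 49*161) - 49696153/18997) = √((7/3 - 7889) - 49696153/18997) = √(-23660/3 - 49696153/18997) = √(-598557479/56991) = I*√281920572609/5181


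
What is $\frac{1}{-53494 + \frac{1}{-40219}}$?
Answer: $- \frac{40219}{2151475187} \approx -1.8694 \cdot 10^{-5}$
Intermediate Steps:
$\frac{1}{-53494 + \frac{1}{-40219}} = \frac{1}{-53494 - \frac{1}{40219}} = \frac{1}{- \frac{2151475187}{40219}} = - \frac{40219}{2151475187}$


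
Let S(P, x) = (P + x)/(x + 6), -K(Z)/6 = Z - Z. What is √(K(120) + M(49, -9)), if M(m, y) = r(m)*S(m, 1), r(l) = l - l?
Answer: 0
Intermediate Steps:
K(Z) = 0 (K(Z) = -6*(Z - Z) = -6*0 = 0)
r(l) = 0
S(P, x) = (P + x)/(6 + x)
M(m, y) = 0 (M(m, y) = 0*((m + 1)/(6 + 1)) = 0*((1 + m)/7) = 0*(⅐ + m/7) = 0)
√(K(120) + M(49, -9)) = √(0 + 0) = √0 = 0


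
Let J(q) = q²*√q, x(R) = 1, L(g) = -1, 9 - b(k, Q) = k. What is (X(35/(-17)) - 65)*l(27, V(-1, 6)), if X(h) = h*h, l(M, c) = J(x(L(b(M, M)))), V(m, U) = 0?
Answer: -17560/289 ≈ -60.761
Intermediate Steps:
b(k, Q) = 9 - k
J(q) = q^(5/2)
l(M, c) = 1 (l(M, c) = 1^(5/2) = 1)
X(h) = h²
(X(35/(-17)) - 65)*l(27, V(-1, 6)) = ((35/(-17))² - 65)*1 = ((35*(-1/17))² - 65)*1 = ((-35/17)² - 65)*1 = (1225/289 - 65)*1 = -17560/289*1 = -17560/289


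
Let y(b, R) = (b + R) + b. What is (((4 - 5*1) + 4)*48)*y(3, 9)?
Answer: 2160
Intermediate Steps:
y(b, R) = R + 2*b (y(b, R) = (R + b) + b = R + 2*b)
(((4 - 5*1) + 4)*48)*y(3, 9) = (((4 - 5*1) + 4)*48)*(9 + 2*3) = (((4 - 5) + 4)*48)*(9 + 6) = ((-1 + 4)*48)*15 = (3*48)*15 = 144*15 = 2160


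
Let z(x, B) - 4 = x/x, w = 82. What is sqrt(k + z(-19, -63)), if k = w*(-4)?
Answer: I*sqrt(323) ≈ 17.972*I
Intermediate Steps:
z(x, B) = 5 (z(x, B) = 4 + x/x = 4 + 1 = 5)
k = -328 (k = 82*(-4) = -328)
sqrt(k + z(-19, -63)) = sqrt(-328 + 5) = sqrt(-323) = I*sqrt(323)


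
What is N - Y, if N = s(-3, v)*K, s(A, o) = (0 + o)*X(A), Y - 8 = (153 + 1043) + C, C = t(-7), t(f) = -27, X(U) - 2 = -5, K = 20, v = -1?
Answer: -1117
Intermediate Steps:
X(U) = -3 (X(U) = 2 - 5 = -3)
C = -27
Y = 1177 (Y = 8 + ((153 + 1043) - 27) = 8 + (1196 - 27) = 8 + 1169 = 1177)
s(A, o) = -3*o (s(A, o) = (0 + o)*(-3) = o*(-3) = -3*o)
N = 60 (N = -3*(-1)*20 = 3*20 = 60)
N - Y = 60 - 1*1177 = 60 - 1177 = -1117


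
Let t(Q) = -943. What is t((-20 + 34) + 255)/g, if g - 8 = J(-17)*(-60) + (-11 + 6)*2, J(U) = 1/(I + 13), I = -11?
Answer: 943/32 ≈ 29.469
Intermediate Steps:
J(U) = 1/2 (J(U) = 1/(-11 + 13) = 1/2)
g = -32 (g = 8 + ((1/2)*(-60) + (-11 + 6)*2) = 8 + (-30 - 5*2) = 8 + (-30 - 10) = 8 - 40 = -32)
t((-20 + 34) + 255)/g = -943/(-32) = -943*(-1/32) = 943/32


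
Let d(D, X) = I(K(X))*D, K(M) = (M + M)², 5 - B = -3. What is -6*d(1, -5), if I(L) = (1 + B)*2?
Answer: -108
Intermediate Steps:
B = 8 (B = 5 - 1*(-3) = 5 + 3 = 8)
K(M) = 4*M² (K(M) = (2*M)² = 4*M²)
I(L) = 18 (I(L) = (1 + 8)*2 = 9*2 = 18)
d(D, X) = 18*D
-6*d(1, -5) = -108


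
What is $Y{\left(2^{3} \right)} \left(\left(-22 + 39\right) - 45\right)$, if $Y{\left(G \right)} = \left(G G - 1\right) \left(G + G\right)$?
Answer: $-28224$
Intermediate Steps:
$Y{\left(G \right)} = 2 G \left(-1 + G^{2}\right)$ ($Y{\left(G \right)} = \left(G^{2} - 1\right) 2 G = \left(-1 + G^{2}\right) 2 G = 2 G \left(-1 + G^{2}\right)$)
$Y{\left(2^{3} \right)} \left(\left(-22 + 39\right) - 45\right) = 2 \cdot 2^{3} \left(-1 + \left(2^{3}\right)^{2}\right) \left(\left(-22 + 39\right) - 45\right) = 2 \cdot 8 \left(-1 + 8^{2}\right) \left(17 - 45\right) = 2 \cdot 8 \left(-1 + 64\right) \left(-28\right) = 2 \cdot 8 \cdot 63 \left(-28\right) = 1008 \left(-28\right) = -28224$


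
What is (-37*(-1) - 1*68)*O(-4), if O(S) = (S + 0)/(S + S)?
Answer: -31/2 ≈ -15.500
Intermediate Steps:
O(S) = 1/2 (O(S) = S/((2*S)) = S*(1/(2*S)) = 1/2)
(-37*(-1) - 1*68)*O(-4) = (-37*(-1) - 1*68)*(1/2) = (37 - 68)*(1/2) = -31*1/2 = -31/2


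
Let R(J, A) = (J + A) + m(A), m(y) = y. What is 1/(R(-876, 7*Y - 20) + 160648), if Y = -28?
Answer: 1/159340 ≈ 6.2759e-6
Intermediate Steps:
R(J, A) = J + 2*A (R(J, A) = (J + A) + A = (A + J) + A = J + 2*A)
1/(R(-876, 7*Y - 20) + 160648) = 1/((-876 + 2*(7*(-28) - 20)) + 160648) = 1/((-876 + 2*(-196 - 20)) + 160648) = 1/((-876 + 2*(-216)) + 160648) = 1/((-876 - 432) + 160648) = 1/(-1308 + 160648) = 1/159340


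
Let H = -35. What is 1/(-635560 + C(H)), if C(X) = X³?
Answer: -1/678435 ≈ -1.4740e-6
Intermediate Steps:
1/(-635560 + C(H)) = 1/(-635560 + (-35)³) = 1/(-635560 - 42875) = 1/(-678435) = -1/678435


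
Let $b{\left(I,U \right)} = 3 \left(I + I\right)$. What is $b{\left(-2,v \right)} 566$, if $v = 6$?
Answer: $-6792$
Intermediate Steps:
$b{\left(I,U \right)} = 6 I$ ($b{\left(I,U \right)} = 3 \cdot 2 I = 6 I$)
$b{\left(-2,v \right)} 566 = 6 \left(-2\right) 566 = \left(-12\right) 566 = -6792$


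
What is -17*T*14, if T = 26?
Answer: -6188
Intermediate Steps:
-17*T*14 = -17*26*14 = -442*14 = -6188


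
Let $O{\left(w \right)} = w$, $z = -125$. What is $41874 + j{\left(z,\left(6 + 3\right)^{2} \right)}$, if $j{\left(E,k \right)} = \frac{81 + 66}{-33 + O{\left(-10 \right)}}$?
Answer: $\frac{1800435}{43} \approx 41871.0$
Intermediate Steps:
$j{\left(E,k \right)} = - \frac{147}{43}$ ($j{\left(E,k \right)} = \frac{81 + 66}{-33 - 10} = \frac{147}{-43} = 147 \left(- \frac{1}{43}\right) = - \frac{147}{43}$)
$41874 + j{\left(z,\left(6 + 3\right)^{2} \right)} = 41874 - \frac{147}{43} = \frac{1800435}{43}$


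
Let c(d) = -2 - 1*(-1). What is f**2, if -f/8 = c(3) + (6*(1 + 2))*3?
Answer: 179776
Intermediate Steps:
c(d) = -1 (c(d) = -2 + 1 = -1)
f = -424 (f = -8*(-1 + (6*(1 + 2))*3) = -8*(-1 + (6*3)*3) = -8*(-1 + 18*3) = -8*(-1 + 54) = -8*53 = -424)
f**2 = (-424)**2 = 179776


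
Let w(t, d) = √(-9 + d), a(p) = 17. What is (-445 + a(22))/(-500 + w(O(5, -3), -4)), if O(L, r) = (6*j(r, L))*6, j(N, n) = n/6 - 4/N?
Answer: 214000/250013 + 428*I*√13/250013 ≈ 0.85596 + 0.0061724*I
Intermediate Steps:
j(N, n) = -4/N + n/6 (j(N, n) = n*(⅙) - 4/N = n/6 - 4/N = -4/N + n/6)
O(L, r) = -144/r + 6*L (O(L, r) = (6*(-4/r + L/6))*6 = (L - 24/r)*6 = -144/r + 6*L)
(-445 + a(22))/(-500 + w(O(5, -3), -4)) = (-445 + 17)/(-500 + √(-9 - 4)) = -428/(-500 + √(-13)) = -428/(-500 + I*√13)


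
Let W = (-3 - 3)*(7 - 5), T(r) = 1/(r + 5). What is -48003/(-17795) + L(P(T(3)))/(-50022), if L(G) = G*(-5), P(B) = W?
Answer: 400023061/148356915 ≈ 2.6964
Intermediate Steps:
T(r) = 1/(5 + r)
W = -12 (W = -6*2 = -12)
P(B) = -12
L(G) = -5*G
-48003/(-17795) + L(P(T(3)))/(-50022) = -48003/(-17795) - 5*(-12)/(-50022) = -48003*(-1/17795) + 60*(-1/50022) = 48003/17795 - 10/8337 = 400023061/148356915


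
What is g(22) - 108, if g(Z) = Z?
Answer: -86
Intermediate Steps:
g(22) - 108 = 22 - 108 = -86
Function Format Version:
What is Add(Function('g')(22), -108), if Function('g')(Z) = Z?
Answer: -86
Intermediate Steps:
Add(Function('g')(22), -108) = Add(22, -108) = -86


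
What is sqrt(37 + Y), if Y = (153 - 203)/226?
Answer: 2*sqrt(117407)/113 ≈ 6.0646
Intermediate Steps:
Y = -25/113 (Y = -50*1/226 = -25/113 ≈ -0.22124)
sqrt(37 + Y) = sqrt(37 - 25/113) = sqrt(4156/113) = 2*sqrt(117407)/113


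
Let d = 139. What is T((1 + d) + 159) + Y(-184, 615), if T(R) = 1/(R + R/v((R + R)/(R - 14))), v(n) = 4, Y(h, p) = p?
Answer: 919429/1495 ≈ 615.00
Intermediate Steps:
T(R) = 4/(5*R) (T(R) = 1/(R + R/4) = 1/(5*R/4) = 4/(5*R))
T((1 + d) + 159) + Y(-184, 615) = 4/(5*((1 + 139) + 159)) + 615 = 4/(5*(140 + 159)) + 615 = (4/5)/299 + 615 = (4/5)*(1/299) + 615 = 4/1495 + 615 = 919429/1495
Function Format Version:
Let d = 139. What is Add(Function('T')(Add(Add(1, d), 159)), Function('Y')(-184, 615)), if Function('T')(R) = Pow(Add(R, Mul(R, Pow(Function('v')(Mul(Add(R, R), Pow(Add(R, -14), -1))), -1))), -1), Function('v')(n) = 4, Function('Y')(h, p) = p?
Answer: Rational(919429, 1495) ≈ 615.00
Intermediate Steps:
Function('T')(R) = Mul(Rational(4, 5), Pow(R, -1)) (Function('T')(R) = Pow(Add(R, Mul(R, Pow(4, -1))), -1) = Pow(Add(R, Mul(R, Rational(1, 4))), -1) = Pow(Add(R, Mul(Rational(1, 4), R)), -1) = Pow(Mul(Rational(5, 4), R), -1) = Mul(Rational(4, 5), Pow(R, -1)))
Add(Function('T')(Add(Add(1, d), 159)), Function('Y')(-184, 615)) = Add(Mul(Rational(4, 5), Pow(Add(Add(1, 139), 159), -1)), 615) = Add(Mul(Rational(4, 5), Pow(Add(140, 159), -1)), 615) = Add(Mul(Rational(4, 5), Pow(299, -1)), 615) = Add(Mul(Rational(4, 5), Rational(1, 299)), 615) = Add(Rational(4, 1495), 615) = Rational(919429, 1495)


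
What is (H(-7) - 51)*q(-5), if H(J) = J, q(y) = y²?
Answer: -1450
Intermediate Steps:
(H(-7) - 51)*q(-5) = (-7 - 51)*(-5)² = -58*25 = -1450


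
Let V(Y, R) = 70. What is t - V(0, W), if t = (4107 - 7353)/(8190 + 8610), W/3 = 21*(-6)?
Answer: -196541/2800 ≈ -70.193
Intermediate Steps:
W = -378 (W = 3*(21*(-6)) = 3*(-126) = -378)
t = -541/2800 (t = -3246/16800 = -3246*1/16800 = -541/2800 ≈ -0.19321)
t - V(0, W) = -541/2800 - 1*70 = -541/2800 - 70 = -196541/2800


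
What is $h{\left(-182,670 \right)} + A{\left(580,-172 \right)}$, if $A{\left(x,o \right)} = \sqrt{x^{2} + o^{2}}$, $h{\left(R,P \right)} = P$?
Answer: $670 + 4 \sqrt{22874} \approx 1275.0$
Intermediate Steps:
$A{\left(x,o \right)} = \sqrt{o^{2} + x^{2}}$
$h{\left(-182,670 \right)} + A{\left(580,-172 \right)} = 670 + \sqrt{\left(-172\right)^{2} + 580^{2}} = 670 + \sqrt{29584 + 336400} = 670 + \sqrt{365984} = 670 + 4 \sqrt{22874}$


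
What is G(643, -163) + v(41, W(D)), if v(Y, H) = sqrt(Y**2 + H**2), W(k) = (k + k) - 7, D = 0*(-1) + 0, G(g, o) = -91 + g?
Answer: 552 + sqrt(1730) ≈ 593.59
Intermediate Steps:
D = 0 (D = 0 + 0 = 0)
W(k) = -7 + 2*k (W(k) = 2*k - 7 = -7 + 2*k)
v(Y, H) = sqrt(H**2 + Y**2)
G(643, -163) + v(41, W(D)) = (-91 + 643) + sqrt((-7 + 2*0)**2 + 41**2) = 552 + sqrt((-7 + 0)**2 + 1681) = 552 + sqrt((-7)**2 + 1681) = 552 + sqrt(49 + 1681) = 552 + sqrt(1730)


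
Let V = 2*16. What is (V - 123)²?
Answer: 8281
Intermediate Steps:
V = 32
(V - 123)² = (32 - 123)² = (-91)² = 8281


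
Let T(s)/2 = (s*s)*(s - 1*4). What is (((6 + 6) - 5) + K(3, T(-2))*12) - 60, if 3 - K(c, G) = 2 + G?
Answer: 535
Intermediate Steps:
T(s) = 2*s**2*(-4 + s) (T(s) = 2*((s*s)*(s - 1*4)) = 2*(s**2*(s - 4)) = 2*(s**2*(-4 + s)) = 2*s**2*(-4 + s))
K(c, G) = 1 - G (K(c, G) = 3 - (2 + G) = 3 + (-2 - G) = 1 - G)
(((6 + 6) - 5) + K(3, T(-2))*12) - 60 = (((6 + 6) - 5) + (1 - 2*(-2)**2*(-4 - 2))*12) - 60 = ((12 - 5) + (1 - 2*4*(-6))*12) - 60 = (7 + (1 - 1*(-48))*12) - 60 = (7 + (1 + 48)*12) - 60 = (7 + 49*12) - 60 = (7 + 588) - 60 = 595 - 60 = 535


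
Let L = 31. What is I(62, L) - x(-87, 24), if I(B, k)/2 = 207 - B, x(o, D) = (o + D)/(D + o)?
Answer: 289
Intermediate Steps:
x(o, D) = 1 (x(o, D) = (D + o)/(D + o) = 1)
I(B, k) = 414 - 2*B (I(B, k) = 2*(207 - B) = 414 - 2*B)
I(62, L) - x(-87, 24) = (414 - 2*62) - 1*1 = (414 - 124) - 1 = 290 - 1 = 289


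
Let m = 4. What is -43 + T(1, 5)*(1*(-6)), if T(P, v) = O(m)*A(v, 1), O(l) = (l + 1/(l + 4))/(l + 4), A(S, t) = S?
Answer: -1871/32 ≈ -58.469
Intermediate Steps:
O(l) = (l + 1/(4 + l))/(4 + l)
T(P, v) = 33*v/64 (T(P, v) = ((1 + 4**2 + 4*4)/(4 + 4)**2)*v = ((1 + 16 + 16)/8**2)*v = ((1/64)*33)*v = 33*v/64)
-43 + T(1, 5)*(1*(-6)) = -43 + ((33/64)*5)*(1*(-6)) = -43 + (165/64)*(-6) = -43 - 495/32 = -1871/32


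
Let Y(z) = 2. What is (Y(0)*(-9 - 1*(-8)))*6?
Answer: -12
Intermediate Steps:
(Y(0)*(-9 - 1*(-8)))*6 = (2*(-9 - 1*(-8)))*6 = (2*(-9 + 8))*6 = (2*(-1))*6 = -2*6 = -12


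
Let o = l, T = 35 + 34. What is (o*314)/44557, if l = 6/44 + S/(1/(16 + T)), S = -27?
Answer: -7926459/490127 ≈ -16.172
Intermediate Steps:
T = 69
l = -50487/22 (l = 6/44 - 27/(1/(16 + 69)) = 6*(1/44) - 27/(1/85) = 3/22 - 27/1/85 = 3/22 - 27*85 = 3/22 - 2295 = -50487/22 ≈ -2294.9)
o = -50487/22 ≈ -2294.9
(o*314)/44557 = -50487/22*314/44557 = -7926459/11*1/44557 = -7926459/490127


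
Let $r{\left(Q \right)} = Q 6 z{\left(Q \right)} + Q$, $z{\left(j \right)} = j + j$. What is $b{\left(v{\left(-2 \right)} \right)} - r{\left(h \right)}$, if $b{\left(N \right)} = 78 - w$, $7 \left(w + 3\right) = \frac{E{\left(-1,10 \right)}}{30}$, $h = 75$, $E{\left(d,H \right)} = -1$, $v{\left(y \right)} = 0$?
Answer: $- \frac{14173739}{210} \approx -67494.0$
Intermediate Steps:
$z{\left(j \right)} = 2 j$
$w = - \frac{631}{210}$ ($w = -3 + \frac{\left(-1\right) \frac{1}{30}}{7} = -3 + \frac{1}{7} \left(- \frac{1}{30}\right) = -3 - \frac{1}{210} = - \frac{631}{210} \approx -3.0048$)
$r{\left(Q \right)} = Q + 12 Q^{2}$ ($r{\left(Q \right)} = Q 6 \cdot 2 Q + Q = 6 Q 2 Q + Q = 12 Q^{2} + Q = Q + 12 Q^{2}$)
$b{\left(N \right)} = \frac{17011}{210}$ ($b{\left(N \right)} = 78 - - \frac{631}{210} = 78 + \frac{631}{210} = \frac{17011}{210}$)
$b{\left(v{\left(-2 \right)} \right)} - r{\left(h \right)} = \frac{17011}{210} - 75 \left(1 + 12 \cdot 75\right) = \frac{17011}{210} - 75 \left(1 + 900\right) = \frac{17011}{210} - 75 \cdot 901 = \frac{17011}{210} - 67575 = - \frac{14173739}{210}$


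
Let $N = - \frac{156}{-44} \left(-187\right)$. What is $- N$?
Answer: $663$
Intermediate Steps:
$N = -663$ ($N = \left(-156\right) \left(- \frac{1}{44}\right) \left(-187\right) = \frac{39}{11} \left(-187\right) = -663$)
$- N = \left(-1\right) \left(-663\right) = 663$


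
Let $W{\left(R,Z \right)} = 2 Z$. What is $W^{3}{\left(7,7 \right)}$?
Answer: $2744$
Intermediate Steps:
$W^{3}{\left(7,7 \right)} = \left(2 \cdot 7\right)^{3} = 14^{3} = 2744$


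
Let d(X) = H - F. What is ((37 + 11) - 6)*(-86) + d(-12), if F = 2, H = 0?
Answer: -3614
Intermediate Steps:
d(X) = -2 (d(X) = 0 - 1*2 = 0 - 2 = -2)
((37 + 11) - 6)*(-86) + d(-12) = ((37 + 11) - 6)*(-86) - 2 = (48 - 6)*(-86) - 2 = 42*(-86) - 2 = -3612 - 2 = -3614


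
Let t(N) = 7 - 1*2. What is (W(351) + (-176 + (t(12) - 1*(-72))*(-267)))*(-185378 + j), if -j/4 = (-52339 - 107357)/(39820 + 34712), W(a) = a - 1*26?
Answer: 23498635625660/6211 ≈ 3.7834e+9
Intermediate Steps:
W(a) = -26 + a (W(a) = a - 26 = -26 + a)
t(N) = 5 (t(N) = 7 - 2 = 5)
j = 53232/6211 (j = -4*(-52339 - 107357)/(39820 + 34712) = -(-638784)/74532 = -4*(-13308/6211) = 53232/6211 ≈ 8.5706)
(W(351) + (-176 + (t(12) - 1*(-72))*(-267)))*(-185378 + j) = ((-26 + 351) + (-176 + (5 - 1*(-72))*(-267)))*(-185378 + 53232/6211) = (325 + (-176 + (5 + 72)*(-267)))*(-1151329526/6211) = (325 + (-176 + 77*(-267)))*(-1151329526/6211) = (325 + (-176 - 20559))*(-1151329526/6211) = (325 - 20735)*(-1151329526/6211) = -20410*(-1151329526/6211) = 23498635625660/6211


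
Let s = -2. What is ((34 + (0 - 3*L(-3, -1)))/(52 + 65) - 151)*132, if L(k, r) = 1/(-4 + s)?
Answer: -258610/13 ≈ -19893.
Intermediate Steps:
L(k, r) = -1/6 (L(k, r) = 1/(-4 - 2) = 1/(-6) = -1/6)
((34 + (0 - 3*L(-3, -1)))/(52 + 65) - 151)*132 = ((34 + (0 - 3*(-1/6)))/(52 + 65) - 151)*132 = ((34 + (0 + 1/2))/117 - 151)*132 = ((34 + 1/2)*(1/117) - 151)*132 = ((69/2)*(1/117) - 151)*132 = (23/78 - 151)*132 = -11755/78*132 = -258610/13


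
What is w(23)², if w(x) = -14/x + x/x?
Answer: 81/529 ≈ 0.15312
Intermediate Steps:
w(x) = 1 - 14/x (w(x) = -14/x + 1 = 1 - 14/x)
w(23)² = ((-14 + 23)/23)² = ((1/23)*9)² = (9/23)² = 81/529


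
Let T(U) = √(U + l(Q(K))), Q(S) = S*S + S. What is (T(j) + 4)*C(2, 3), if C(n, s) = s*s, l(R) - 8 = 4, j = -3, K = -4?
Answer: 63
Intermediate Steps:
Q(S) = S + S² (Q(S) = S² + S = S + S²)
l(R) = 12 (l(R) = 8 + 4 = 12)
C(n, s) = s²
T(U) = √(12 + U) (T(U) = √(U + 12) = √(12 + U))
(T(j) + 4)*C(2, 3) = (√(12 - 3) + 4)*3² = (√9 + 4)*9 = (3 + 4)*9 = 7*9 = 63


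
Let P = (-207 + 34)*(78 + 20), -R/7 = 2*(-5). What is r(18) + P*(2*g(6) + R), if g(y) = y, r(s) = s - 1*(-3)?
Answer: -1390207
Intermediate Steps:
r(s) = 3 + s (r(s) = s + 3 = 3 + s)
R = 70 (R = -14*(-5) = -7*(-10) = 70)
P = -16954 (P = -173*98 = -16954)
r(18) + P*(2*g(6) + R) = (3 + 18) - 16954*(2*6 + 70) = 21 - 16954*(12 + 70) = 21 - 16954*82 = 21 - 1390228 = -1390207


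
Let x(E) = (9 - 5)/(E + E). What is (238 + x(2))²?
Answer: 57121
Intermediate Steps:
x(E) = 2/E (x(E) = 4/((2*E)) = 4*(1/(2*E)) = 2/E)
(238 + x(2))² = (238 + 2/2)² = (238 + 2*(½))² = (238 + 1)² = 239² = 57121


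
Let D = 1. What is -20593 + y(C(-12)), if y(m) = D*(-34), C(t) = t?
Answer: -20627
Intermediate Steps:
y(m) = -34 (y(m) = 1*(-34) = -34)
-20593 + y(C(-12)) = -20593 - 34 = -20627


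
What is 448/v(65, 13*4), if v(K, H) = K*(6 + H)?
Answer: 224/1885 ≈ 0.11883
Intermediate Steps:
448/v(65, 13*4) = 448/((65*(6 + 13*4))) = 448/((65*(6 + 52))) = 448/((65*58)) = 448/3770 = 448*(1/3770) = 224/1885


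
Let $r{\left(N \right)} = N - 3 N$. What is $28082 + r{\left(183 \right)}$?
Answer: $27716$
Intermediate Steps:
$r{\left(N \right)} = - 2 N$
$28082 + r{\left(183 \right)} = 28082 - 366 = 27716$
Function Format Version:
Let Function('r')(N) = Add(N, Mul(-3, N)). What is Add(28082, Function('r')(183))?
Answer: 27716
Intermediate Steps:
Function('r')(N) = Mul(-2, N)
Add(28082, Function('r')(183)) = Add(28082, Mul(-2, 183)) = Add(28082, -366) = 27716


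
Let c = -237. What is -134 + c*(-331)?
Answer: 78313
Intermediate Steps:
-134 + c*(-331) = -134 - 237*(-331) = -134 + 78447 = 78313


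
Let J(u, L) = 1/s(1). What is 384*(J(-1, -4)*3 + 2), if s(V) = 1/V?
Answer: 1920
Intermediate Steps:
J(u, L) = 1 (J(u, L) = 1/(1/1) = 1/1 = 1)
384*(J(-1, -4)*3 + 2) = 384*(1*3 + 2) = 384*(3 + 2) = 384*5 = 1920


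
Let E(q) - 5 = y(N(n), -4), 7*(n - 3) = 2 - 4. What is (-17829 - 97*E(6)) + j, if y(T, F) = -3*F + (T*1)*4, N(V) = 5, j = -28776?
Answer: -50194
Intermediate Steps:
n = 19/7 (n = 3 + (2 - 4)/7 = 3 + (⅐)*(-2) = 3 - 2/7 = 19/7 ≈ 2.7143)
y(T, F) = -3*F + 4*T (y(T, F) = -3*F + T*4 = -3*F + 4*T)
E(q) = 37 (E(q) = 5 + (-3*(-4) + 4*5) = 5 + (12 + 20) = 5 + 32 = 37)
(-17829 - 97*E(6)) + j = (-17829 - 97*37) - 28776 = (-17829 - 3589) - 28776 = -21418 - 28776 = -50194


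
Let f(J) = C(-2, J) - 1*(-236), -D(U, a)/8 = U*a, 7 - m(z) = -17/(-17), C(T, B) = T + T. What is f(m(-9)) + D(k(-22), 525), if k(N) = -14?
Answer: 59032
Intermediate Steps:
C(T, B) = 2*T
m(z) = 6 (m(z) = 7 - (-17)/(-17) = 7 - (-17)*(-1)/17 = 7 - 1*1 = 7 - 1 = 6)
D(U, a) = -8*U*a
f(J) = 232 (f(J) = 2*(-2) - 1*(-236) = -4 + 236 = 232)
f(m(-9)) + D(k(-22), 525) = 232 - 8*(-14)*525 = 232 + 58800 = 59032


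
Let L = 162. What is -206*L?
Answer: -33372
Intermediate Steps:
-206*L = -206*162 = -33372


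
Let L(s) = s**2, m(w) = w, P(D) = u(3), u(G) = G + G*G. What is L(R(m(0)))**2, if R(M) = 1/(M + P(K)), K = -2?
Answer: 1/20736 ≈ 4.8225e-5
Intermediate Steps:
u(G) = G + G**2
P(D) = 12 (P(D) = 3*(1 + 3) = 3*4 = 12)
R(M) = 1/(12 + M) (R(M) = 1/(M + 12) = 1/(12 + M))
L(R(m(0)))**2 = ((1/(12 + 0))**2)**2 = ((1/12)**2)**2 = (1/144)**2 = 1/20736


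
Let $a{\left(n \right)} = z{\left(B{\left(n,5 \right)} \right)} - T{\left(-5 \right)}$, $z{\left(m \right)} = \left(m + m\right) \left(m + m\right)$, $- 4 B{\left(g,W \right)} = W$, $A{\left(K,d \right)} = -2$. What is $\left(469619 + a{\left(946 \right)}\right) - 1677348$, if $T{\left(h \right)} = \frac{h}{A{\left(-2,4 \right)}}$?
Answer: $- \frac{4830901}{4} \approx -1.2077 \cdot 10^{6}$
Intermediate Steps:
$T{\left(h \right)} = - \frac{h}{2}$ ($T{\left(h \right)} = \frac{h}{-2} = h \left(- \frac{1}{2}\right) = - \frac{h}{2}$)
$B{\left(g,W \right)} = - \frac{W}{4}$
$z{\left(m \right)} = 4 m^{2}$ ($z{\left(m \right)} = 2 m 2 m = 4 m^{2}$)
$a{\left(n \right)} = \frac{15}{4}$ ($a{\left(n \right)} = 4 \left(\left(- \frac{1}{4}\right) 5\right)^{2} - \left(- \frac{1}{2}\right) \left(-5\right) = 4 \left(- \frac{5}{4}\right)^{2} - \frac{5}{2} = 4 \cdot \frac{25}{16} - \frac{5}{2} = \frac{25}{4} - \frac{5}{2} = \frac{15}{4}$)
$\left(469619 + a{\left(946 \right)}\right) - 1677348 = \left(469619 + \frac{15}{4}\right) - 1677348 = \frac{1878491}{4} - 1677348 = - \frac{4830901}{4}$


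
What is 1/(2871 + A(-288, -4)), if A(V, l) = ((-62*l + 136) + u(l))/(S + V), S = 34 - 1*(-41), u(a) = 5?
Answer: 213/611134 ≈ 0.00034853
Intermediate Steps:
S = 75 (S = 34 + 41 = 75)
A(V, l) = (141 - 62*l)/(75 + V) (A(V, l) = ((-62*l + 136) + 5)/(75 + V) = ((136 - 62*l) + 5)/(75 + V) = (141 - 62*l)/(75 + V))
1/(2871 + A(-288, -4)) = 1/(2871 + (141 - 62*(-4))/(75 - 288)) = 1/(2871 + (141 + 248)/(-213)) = 1/(2871 - 1/213*389) = 1/(2871 - 389/213) = 1/(611134/213) = 213/611134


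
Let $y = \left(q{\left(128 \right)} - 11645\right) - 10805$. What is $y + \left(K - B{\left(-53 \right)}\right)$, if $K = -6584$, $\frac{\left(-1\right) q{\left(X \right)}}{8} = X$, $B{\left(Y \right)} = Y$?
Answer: $-30005$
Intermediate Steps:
$q{\left(X \right)} = - 8 X$
$y = -23474$ ($y = \left(\left(-8\right) 128 - 11645\right) - 10805 = \left(-1024 - 11645\right) - 10805 = -12669 - 10805 = -23474$)
$y + \left(K - B{\left(-53 \right)}\right) = -23474 - 6531 = -30005$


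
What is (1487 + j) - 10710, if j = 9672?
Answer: 449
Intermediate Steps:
(1487 + j) - 10710 = (1487 + 9672) - 10710 = 11159 - 10710 = 449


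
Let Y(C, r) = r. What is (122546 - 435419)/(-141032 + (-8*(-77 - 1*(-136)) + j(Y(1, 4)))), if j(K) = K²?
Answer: 312873/141488 ≈ 2.2113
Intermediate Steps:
(122546 - 435419)/(-141032 + (-8*(-77 - 1*(-136)) + j(Y(1, 4)))) = (122546 - 435419)/(-141032 + (-8*(-77 - 1*(-136)) + 4²)) = -312873/(-141032 + (-8*(-77 + 136) + 16)) = -312873/(-141032 + (-8*59 + 16)) = -312873/(-141032 + (-472 + 16)) = -312873/(-141032 - 456) = -312873/(-141488) = -312873*(-1/141488) = 312873/141488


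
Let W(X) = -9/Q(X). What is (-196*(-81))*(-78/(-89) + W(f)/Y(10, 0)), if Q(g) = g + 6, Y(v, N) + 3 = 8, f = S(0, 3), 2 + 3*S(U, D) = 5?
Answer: 4374972/445 ≈ 9831.4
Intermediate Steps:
S(U, D) = 1 (S(U, D) = -⅔ + (⅓)*5 = -⅔ + 5/3 = 1)
f = 1
Y(v, N) = 5 (Y(v, N) = -3 + 8 = 5)
Q(g) = 6 + g
W(X) = -9/(6 + X)
(-196*(-81))*(-78/(-89) + W(f)/Y(10, 0)) = (-196*(-81))*(-78/(-89) - 9/(6 + 1)/5) = 15876*(-78*(-1/89) - 9/7*(⅕)) = 15876*(78/89 - 9*⅐*(⅕)) = 15876*(78/89 - 9/7*⅕) = 15876*(78/89 - 9/35) = 15876*(1929/3115) = 4374972/445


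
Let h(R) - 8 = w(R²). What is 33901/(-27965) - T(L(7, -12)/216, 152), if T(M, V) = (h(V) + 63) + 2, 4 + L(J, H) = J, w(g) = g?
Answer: -92596958/3995 ≈ -23178.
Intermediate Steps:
h(R) = 8 + R²
L(J, H) = -4 + J
T(M, V) = 73 + V² (T(M, V) = ((8 + V²) + 63) + 2 = (71 + V²) + 2 = 73 + V²)
33901/(-27965) - T(L(7, -12)/216, 152) = 33901/(-27965) - (73 + 152²) = 33901*(-1/27965) - (73 + 23104) = -4843/3995 - 1*23177 = -4843/3995 - 23177 = -92596958/3995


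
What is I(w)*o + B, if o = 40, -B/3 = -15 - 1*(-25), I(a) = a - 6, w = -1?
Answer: -310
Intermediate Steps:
I(a) = -6 + a
B = -30 (B = -3*(-15 - 1*(-25)) = -3*(-15 + 25) = -3*10 = -30)
I(w)*o + B = (-6 - 1)*40 - 30 = -7*40 - 30 = -280 - 30 = -310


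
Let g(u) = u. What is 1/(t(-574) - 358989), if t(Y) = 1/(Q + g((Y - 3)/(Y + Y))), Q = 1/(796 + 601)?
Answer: -807217/289780419857 ≈ -2.7856e-6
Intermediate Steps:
Q = 1/1397 ≈ 0.00071582
t(Y) = 1/(1/1397 + (-3 + Y)/(2*Y)) (t(Y) = 1/(1/1397 + (Y - 3)/(Y + Y)) = 1/(1/1397 + (-3 + Y)/((2*Y))) = 1/(1/1397 + (-3 + Y)*(1/(2*Y))) = 1/(1/1397 + (-3 + Y)/(2*Y)))
1/(t(-574) - 358989) = 1/(2794*(-574)/(-4191 + 1399*(-574)) - 358989) = 1/(2794*(-574)/(-4191 - 803026) - 358989) = 1/(2794*(-574)/(-807217) - 358989) = 1/(2794*(-574)*(-1/807217) - 358989) = 1/(1603756/807217 - 358989) = 1/(-289780419857/807217) = -807217/289780419857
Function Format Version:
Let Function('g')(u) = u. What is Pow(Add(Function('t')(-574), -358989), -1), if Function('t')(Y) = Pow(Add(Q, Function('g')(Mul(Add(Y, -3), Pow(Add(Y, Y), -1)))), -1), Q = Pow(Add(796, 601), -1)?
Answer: Rational(-807217, 289780419857) ≈ -2.7856e-6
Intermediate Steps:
Q = Rational(1, 1397) (Q = Pow(1397, -1) = Rational(1, 1397) ≈ 0.00071582)
Function('t')(Y) = Pow(Add(Rational(1, 1397), Mul(Rational(1, 2), Pow(Y, -1), Add(-3, Y))), -1) (Function('t')(Y) = Pow(Add(Rational(1, 1397), Mul(Add(Y, -3), Pow(Add(Y, Y), -1))), -1) = Pow(Add(Rational(1, 1397), Mul(Add(-3, Y), Pow(Mul(2, Y), -1))), -1) = Pow(Add(Rational(1, 1397), Mul(Add(-3, Y), Mul(Rational(1, 2), Pow(Y, -1)))), -1) = Pow(Add(Rational(1, 1397), Mul(Rational(1, 2), Pow(Y, -1), Add(-3, Y))), -1))
Pow(Add(Function('t')(-574), -358989), -1) = Pow(Add(Mul(2794, -574, Pow(Add(-4191, Mul(1399, -574)), -1)), -358989), -1) = Pow(Add(Mul(2794, -574, Pow(Add(-4191, -803026), -1)), -358989), -1) = Pow(Add(Mul(2794, -574, Pow(-807217, -1)), -358989), -1) = Pow(Add(Mul(2794, -574, Rational(-1, 807217)), -358989), -1) = Pow(Add(Rational(1603756, 807217), -358989), -1) = Pow(Rational(-289780419857, 807217), -1) = Rational(-807217, 289780419857)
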